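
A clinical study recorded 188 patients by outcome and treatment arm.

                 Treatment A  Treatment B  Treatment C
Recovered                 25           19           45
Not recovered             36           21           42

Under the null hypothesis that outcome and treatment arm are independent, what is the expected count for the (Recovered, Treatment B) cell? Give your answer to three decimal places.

18.936

Row total (Recovered) = 89; column total (Treatment B) = 40; grand total N = 188.
Expected count = (row total × column total) / N = 89 × 40 / 188 = 18.936.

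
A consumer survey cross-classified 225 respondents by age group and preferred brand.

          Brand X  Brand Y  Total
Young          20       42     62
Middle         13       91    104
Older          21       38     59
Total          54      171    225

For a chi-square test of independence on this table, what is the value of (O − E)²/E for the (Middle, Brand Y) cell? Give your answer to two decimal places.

1.81

Row total (Middle) = 104; column total (Brand Y) = 171; N = 225.
Expected count E = 104 × 171 / 225 = 79.040.
Contribution = (O − E)²/E = (91 − 79.040)² / 79.040 = 1.81.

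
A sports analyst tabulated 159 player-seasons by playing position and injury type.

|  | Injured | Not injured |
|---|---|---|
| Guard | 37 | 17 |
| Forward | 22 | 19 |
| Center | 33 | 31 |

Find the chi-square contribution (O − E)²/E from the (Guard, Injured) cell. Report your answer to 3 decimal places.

1.060

Row total (Guard) = 54; column total (Injured) = 92; N = 159.
Expected count E = 54 × 92 / 159 = 31.2453.
Contribution = (O − E)²/E = (37 − 31.2453)² / 31.2453 = 1.060.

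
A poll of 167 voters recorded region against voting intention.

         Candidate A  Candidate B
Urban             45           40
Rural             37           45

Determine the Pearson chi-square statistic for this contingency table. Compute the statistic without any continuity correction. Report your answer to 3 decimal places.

Row totals: 85, 82. Column totals: 82, 85. Grand total N = 167.
Expected counts (row total × column total / N):
  Urban, Candidate A: 85×82/167 = 41.7365
  Urban, Candidate B: 85×85/167 = 43.2635
  Rural, Candidate A: 82×82/167 = 40.2635
  Rural, Candidate B: 82×85/167 = 41.7365
Contributions (O − E)²/E:
  (45 − 41.7365)²/41.7365 = 0.2552
  (40 − 43.2635)²/43.2635 = 0.2462
  (37 − 40.2635)²/40.2635 = 0.2645
  (45 − 41.7365)²/41.7365 = 0.2552
χ² = 0.2552 + 0.2462 + 0.2645 + 0.2552 = 1.021

1.021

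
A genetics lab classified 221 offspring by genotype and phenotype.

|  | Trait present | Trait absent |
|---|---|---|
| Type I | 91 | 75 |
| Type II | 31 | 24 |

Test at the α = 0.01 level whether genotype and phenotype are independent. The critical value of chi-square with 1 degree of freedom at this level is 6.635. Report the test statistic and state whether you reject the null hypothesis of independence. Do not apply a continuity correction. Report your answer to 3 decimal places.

Row totals: 166, 55. Column totals: 122, 99. Grand total N = 221.
Expected counts (row total × column total / N):
  Type I, Trait present: 166×122/221 = 91.6380
  Type I, Trait absent: 166×99/221 = 74.3620
  Type II, Trait present: 55×122/221 = 30.3620
  Type II, Trait absent: 55×99/221 = 24.6380
Contributions (O − E)²/E:
  (91 − 91.6380)²/91.6380 = 0.0044
  (75 − 74.3620)²/74.3620 = 0.0055
  (31 − 30.3620)²/30.3620 = 0.0134
  (24 − 24.6380)²/24.6380 = 0.0165
χ² = 0.0044 + 0.0055 + 0.0134 + 0.0165 = 0.040
df = (2−1)(2−1) = 1. Since 0.040 < 6.635, fail to reject the null hypothesis of independence at α = 0.01.

0.040; fail to reject H₀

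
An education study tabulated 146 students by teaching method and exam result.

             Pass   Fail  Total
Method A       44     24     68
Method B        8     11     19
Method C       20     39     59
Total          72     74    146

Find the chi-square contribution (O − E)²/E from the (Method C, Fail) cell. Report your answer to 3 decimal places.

Row total (Method C) = 59; column total (Fail) = 74; N = 146.
Expected count E = 59 × 74 / 146 = 29.9041.
Contribution = (O − E)²/E = (39 − 29.9041)² / 29.9041 = 2.767.

2.767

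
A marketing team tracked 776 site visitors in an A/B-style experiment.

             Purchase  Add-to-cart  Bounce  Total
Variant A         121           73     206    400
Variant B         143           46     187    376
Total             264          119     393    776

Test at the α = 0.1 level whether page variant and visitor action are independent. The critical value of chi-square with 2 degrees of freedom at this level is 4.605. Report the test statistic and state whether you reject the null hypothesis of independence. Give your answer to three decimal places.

Grand total N = 776.
Expected counts (row total × column total / N):
  Variant A, Purchase: 400×264/776 = 136.0825
  Variant A, Add-to-cart: 400×119/776 = 61.3402
  Variant A, Bounce: 400×393/776 = 202.5773
  Variant B, Purchase: 376×264/776 = 127.9175
  Variant B, Add-to-cart: 376×119/776 = 57.6598
  Variant B, Bounce: 376×393/776 = 190.4227
Contributions (O − E)²/E:
  (121 − 136.0825)²/136.0825 = 1.6716
  (73 − 61.3402)²/61.3402 = 2.2163
  (206 − 202.5773)²/202.5773 = 0.0578
  (143 − 127.9175)²/127.9175 = 1.7783
  (46 − 57.6598)²/57.6598 = 2.3578
  (187 − 190.4227)²/190.4227 = 0.0615
χ² = 1.6716 + 2.2163 + 0.0578 + 1.7783 + 2.3578 + 0.0615 = 8.143
df = (2−1)(3−1) = 2. Since 8.143 > 4.605, reject the null hypothesis of independence at α = 0.1.

8.143; reject H₀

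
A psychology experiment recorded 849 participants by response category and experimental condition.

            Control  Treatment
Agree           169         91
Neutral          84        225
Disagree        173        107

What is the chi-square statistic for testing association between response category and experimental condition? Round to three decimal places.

103.288

Row totals: 260, 309, 280. Column totals: 426, 423. Grand total N = 849.
Expected counts (row total × column total / N):
  Agree, Control: 260×426/849 = 130.4594
  Agree, Treatment: 260×423/849 = 129.5406
  Neutral, Control: 309×426/849 = 155.0459
  Neutral, Treatment: 309×423/849 = 153.9541
  Disagree, Control: 280×426/849 = 140.4947
  Disagree, Treatment: 280×423/849 = 139.5053
Contributions (O − E)²/E:
  (169 − 130.4594)²/130.4594 = 11.3857
  (91 − 129.5406)²/129.5406 = 11.4665
  (84 − 155.0459)²/155.0459 = 32.5550
  (225 − 153.9541)²/153.9541 = 32.7859
  (173 − 140.4947)²/140.4947 = 7.5205
  (107 − 139.5053)²/139.5053 = 7.5739
χ² = 11.3857 + 11.4665 + 32.5550 + 32.7859 + 7.5205 + 7.5739 = 103.288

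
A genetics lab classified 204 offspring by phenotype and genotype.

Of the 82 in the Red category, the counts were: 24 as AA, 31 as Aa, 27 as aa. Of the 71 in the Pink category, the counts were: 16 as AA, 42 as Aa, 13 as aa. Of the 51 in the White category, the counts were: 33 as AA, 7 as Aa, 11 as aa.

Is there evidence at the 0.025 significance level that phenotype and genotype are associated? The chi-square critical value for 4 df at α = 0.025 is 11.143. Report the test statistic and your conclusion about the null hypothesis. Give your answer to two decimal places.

35.64; reject H₀

Row totals: 82, 71, 51. Column totals: 73, 80, 51. Grand total N = 204.
Expected counts (row total × column total / N):
  Red, AA: 82×73/204 = 29.343
  Red, Aa: 82×80/204 = 32.157
  Red, aa: 82×51/204 = 20.500
  Pink, AA: 71×73/204 = 25.407
  Pink, Aa: 71×80/204 = 27.843
  Pink, aa: 71×51/204 = 17.750
  White, AA: 51×73/204 = 18.250
  White, Aa: 51×80/204 = 20.000
  White, aa: 51×51/204 = 12.750
Contributions (O − E)²/E:
  (24 − 29.343)²/29.343 = 0.9729
  (31 − 32.157)²/32.157 = 0.0416
  (27 − 20.500)²/20.500 = 2.0610
  (16 − 25.407)²/25.407 = 3.4830
  (42 − 27.843)²/27.843 = 7.1982
  (13 − 17.750)²/17.750 = 1.2711
  (33 − 18.250)²/18.250 = 11.9212
  (7 − 20.000)²/20.000 = 8.4500
  (11 − 12.750)²/12.750 = 0.2402
χ² = 0.9729 + 0.0416 + 2.0610 + 3.4830 + 7.1982 + 1.2711 + 11.9212 + 8.4500 + 0.2402 = 35.64
df = (3−1)(3−1) = 4. Since 35.64 > 11.143, reject the null hypothesis of independence at α = 0.025.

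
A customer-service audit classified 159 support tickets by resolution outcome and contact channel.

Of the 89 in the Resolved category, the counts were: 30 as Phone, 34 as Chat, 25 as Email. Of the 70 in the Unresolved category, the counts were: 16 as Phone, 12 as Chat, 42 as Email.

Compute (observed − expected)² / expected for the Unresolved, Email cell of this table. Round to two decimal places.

Row total (Unresolved) = 70; column total (Email) = 67; N = 159.
Expected count E = 70 × 67 / 159 = 29.497.
Contribution = (O − E)²/E = (42 − 29.497)² / 29.497 = 5.30.

5.30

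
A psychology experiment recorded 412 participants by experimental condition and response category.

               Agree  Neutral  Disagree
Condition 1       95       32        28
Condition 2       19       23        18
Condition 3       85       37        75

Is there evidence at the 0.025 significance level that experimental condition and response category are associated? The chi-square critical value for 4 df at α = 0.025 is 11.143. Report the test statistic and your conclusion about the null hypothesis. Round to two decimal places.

Row totals: 155, 60, 197. Column totals: 199, 92, 121. Grand total N = 412.
Expected counts (row total × column total / N):
  Condition 1, Agree: 155×199/412 = 74.867
  Condition 1, Neutral: 155×92/412 = 34.612
  Condition 1, Disagree: 155×121/412 = 45.522
  Condition 2, Agree: 60×199/412 = 28.981
  Condition 2, Neutral: 60×92/412 = 13.398
  Condition 2, Disagree: 60×121/412 = 17.621
  Condition 3, Agree: 197×199/412 = 95.153
  Condition 3, Neutral: 197×92/412 = 43.990
  Condition 3, Disagree: 197×121/412 = 57.857
Contributions (O − E)²/E:
  (95 − 74.867)²/74.867 = 5.4141
  (32 − 34.612)²/34.612 = 0.1971
  (28 − 45.522)²/45.522 = 6.7444
  (19 − 28.981)²/28.981 = 3.4374
  (23 − 13.398)²/13.398 = 6.8815
  (18 − 17.621)²/17.621 = 0.0082
  (85 − 95.153)²/95.153 = 1.0833
  (37 − 43.990)²/43.990 = 1.1107
  (75 − 57.857)²/57.857 = 5.0795
χ² = 5.4141 + 0.1971 + 6.7444 + 3.4374 + 6.8815 + 0.0082 + 1.0833 + 1.1107 + 5.0795 = 29.96
df = (3−1)(3−1) = 4. Since 29.96 > 11.143, reject the null hypothesis of independence at α = 0.025.

29.96; reject H₀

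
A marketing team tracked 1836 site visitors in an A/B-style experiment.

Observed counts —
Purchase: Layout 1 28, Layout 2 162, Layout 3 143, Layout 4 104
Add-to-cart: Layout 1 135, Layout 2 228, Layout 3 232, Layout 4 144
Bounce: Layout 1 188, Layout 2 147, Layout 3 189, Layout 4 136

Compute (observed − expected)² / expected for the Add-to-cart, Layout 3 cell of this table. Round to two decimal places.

Row total (Add-to-cart) = 739; column total (Layout 3) = 564; N = 1836.
Expected count E = 739 × 564 / 1836 = 227.0131.
Contribution = (O − E)²/E = (232 − 227.0131)² / 227.0131 = 0.11.

0.11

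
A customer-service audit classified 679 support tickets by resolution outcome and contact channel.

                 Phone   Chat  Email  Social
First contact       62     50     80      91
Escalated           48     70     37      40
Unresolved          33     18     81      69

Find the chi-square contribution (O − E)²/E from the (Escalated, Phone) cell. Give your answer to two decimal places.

Row total (Escalated) = 195; column total (Phone) = 143; N = 679.
Expected count E = 195 × 143 / 679 = 41.068.
Contribution = (O − E)²/E = (48 − 41.068)² / 41.068 = 1.17.

1.17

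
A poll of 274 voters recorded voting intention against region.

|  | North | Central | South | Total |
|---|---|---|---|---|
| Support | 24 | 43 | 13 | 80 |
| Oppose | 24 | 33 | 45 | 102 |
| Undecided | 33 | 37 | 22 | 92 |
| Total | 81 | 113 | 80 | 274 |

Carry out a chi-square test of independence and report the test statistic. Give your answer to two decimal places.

Grand total N = 274.
Expected counts (row total × column total / N):
  Support, North: 80×81/274 = 23.650
  Support, Central: 80×113/274 = 32.993
  Support, South: 80×80/274 = 23.358
  Oppose, North: 102×81/274 = 30.153
  Oppose, Central: 102×113/274 = 42.066
  Oppose, South: 102×80/274 = 29.781
  Undecided, North: 92×81/274 = 27.197
  Undecided, Central: 92×113/274 = 37.942
  Undecided, South: 92×80/274 = 26.861
Contributions (O − E)²/E:
  (24 − 23.650)²/23.650 = 0.0052
  (43 − 32.993)²/32.993 = 3.0352
  (13 − 23.358)²/23.358 = 4.5932
  (24 − 30.153)²/30.153 = 1.2556
  (33 − 42.066)²/42.066 = 1.9539
  (45 − 29.781)²/29.781 = 7.7774
  (33 − 27.197)²/27.197 = 1.2382
  (37 − 37.942)²/37.942 = 0.0234
  (22 − 26.861)²/26.861 = 0.8797
χ² = 0.0052 + 3.0352 + 4.5932 + 1.2556 + 1.9539 + 7.7774 + 1.2382 + 0.0234 + 0.8797 = 20.76

20.76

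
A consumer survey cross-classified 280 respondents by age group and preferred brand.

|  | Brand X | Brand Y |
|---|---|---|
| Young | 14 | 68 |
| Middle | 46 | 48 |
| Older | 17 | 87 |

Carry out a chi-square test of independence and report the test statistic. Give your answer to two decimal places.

32.63

Row totals: 82, 94, 104. Column totals: 77, 203. Grand total N = 280.
Expected counts (row total × column total / N):
  Young, Brand X: 82×77/280 = 22.550
  Young, Brand Y: 82×203/280 = 59.450
  Middle, Brand X: 94×77/280 = 25.850
  Middle, Brand Y: 94×203/280 = 68.150
  Older, Brand X: 104×77/280 = 28.600
  Older, Brand Y: 104×203/280 = 75.400
Contributions (O − E)²/E:
  (14 − 22.550)²/22.550 = 3.2418
  (68 − 59.450)²/59.450 = 1.2296
  (46 − 25.850)²/25.850 = 15.7069
  (48 − 68.150)²/68.150 = 5.9578
  (17 − 28.600)²/28.600 = 4.7049
  (87 − 75.400)²/75.400 = 1.7846
χ² = 3.2418 + 1.2296 + 15.7069 + 5.9578 + 4.7049 + 1.7846 = 32.63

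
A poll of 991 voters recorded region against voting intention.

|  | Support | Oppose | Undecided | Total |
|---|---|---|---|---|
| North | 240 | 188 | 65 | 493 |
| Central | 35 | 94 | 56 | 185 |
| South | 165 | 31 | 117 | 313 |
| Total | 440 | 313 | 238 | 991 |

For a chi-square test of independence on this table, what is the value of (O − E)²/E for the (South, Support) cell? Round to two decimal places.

4.88

Row total (South) = 313; column total (Support) = 440; N = 991.
Expected count E = 313 × 440 / 991 = 138.9707.
Contribution = (O − E)²/E = (165 − 138.9707)² / 138.9707 = 4.88.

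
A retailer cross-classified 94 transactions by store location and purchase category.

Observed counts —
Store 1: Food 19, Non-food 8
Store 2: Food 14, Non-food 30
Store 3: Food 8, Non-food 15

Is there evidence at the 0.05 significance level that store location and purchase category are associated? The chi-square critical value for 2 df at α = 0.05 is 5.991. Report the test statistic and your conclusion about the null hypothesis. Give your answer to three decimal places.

Row totals: 27, 44, 23. Column totals: 41, 53. Grand total N = 94.
Expected counts (row total × column total / N):
  Store 1, Food: 27×41/94 = 11.7766
  Store 1, Non-food: 27×53/94 = 15.2234
  Store 2, Food: 44×41/94 = 19.1915
  Store 2, Non-food: 44×53/94 = 24.8085
  Store 3, Food: 23×41/94 = 10.0319
  Store 3, Non-food: 23×53/94 = 12.9681
Contributions (O − E)²/E:
  (19 − 11.7766)²/11.7766 = 4.4306
  (8 − 15.2234)²/15.2234 = 3.4275
  (14 − 19.1915)²/19.1915 = 1.4044
  (30 − 24.8085)²/24.8085 = 1.0864
  (8 − 10.0319)²/10.0319 = 0.4115
  (15 − 12.9681)²/12.9681 = 0.3184
χ² = 4.4306 + 3.4275 + 1.4044 + 1.0864 + 0.4115 + 0.3184 = 11.079
df = (3−1)(2−1) = 2. Since 11.079 > 5.991, reject the null hypothesis of independence at α = 0.05.

11.079; reject H₀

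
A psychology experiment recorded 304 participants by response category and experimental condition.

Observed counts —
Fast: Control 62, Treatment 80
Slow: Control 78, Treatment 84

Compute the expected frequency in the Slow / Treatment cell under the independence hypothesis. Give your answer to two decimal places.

Row total (Slow) = 162; column total (Treatment) = 164; grand total N = 304.
Expected count = (row total × column total) / N = 162 × 164 / 304 = 87.39.

87.39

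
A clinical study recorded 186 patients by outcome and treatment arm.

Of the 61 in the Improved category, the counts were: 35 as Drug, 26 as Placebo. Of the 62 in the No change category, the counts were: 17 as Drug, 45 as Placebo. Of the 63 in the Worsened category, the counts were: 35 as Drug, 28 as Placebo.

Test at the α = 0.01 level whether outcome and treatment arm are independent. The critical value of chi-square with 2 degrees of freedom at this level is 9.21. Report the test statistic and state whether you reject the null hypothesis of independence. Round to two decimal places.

Row totals: 61, 62, 63. Column totals: 87, 99. Grand total N = 186.
Expected counts (row total × column total / N):
  Improved, Drug: 61×87/186 = 28.532
  Improved, Placebo: 61×99/186 = 32.468
  No change, Drug: 62×87/186 = 29.000
  No change, Placebo: 62×99/186 = 33.000
  Worsened, Drug: 63×87/186 = 29.468
  Worsened, Placebo: 63×99/186 = 33.532
Contributions (O − E)²/E:
  (35 − 28.532)²/28.532 = 1.4662
  (26 − 32.468)²/32.468 = 1.2885
  (17 − 29.000)²/29.000 = 4.9655
  (45 − 33.000)²/33.000 = 4.3636
  (35 − 29.468)²/29.468 = 1.0385
  (28 − 33.532)²/33.532 = 0.9127
χ² = 1.4662 + 1.2885 + 4.9655 + 4.3636 + 1.0385 + 0.9127 = 14.04
df = (3−1)(2−1) = 2. Since 14.04 > 9.21, reject the null hypothesis of independence at α = 0.01.

14.04; reject H₀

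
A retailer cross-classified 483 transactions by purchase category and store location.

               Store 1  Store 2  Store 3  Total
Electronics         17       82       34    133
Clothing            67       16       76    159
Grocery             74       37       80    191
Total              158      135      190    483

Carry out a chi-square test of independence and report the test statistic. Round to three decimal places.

109.499

Grand total N = 483.
Expected counts (row total × column total / N):
  Electronics, Store 1: 133×158/483 = 43.5072
  Electronics, Store 2: 133×135/483 = 37.1739
  Electronics, Store 3: 133×190/483 = 52.3188
  Clothing, Store 1: 159×158/483 = 52.0124
  Clothing, Store 2: 159×135/483 = 44.4410
  Clothing, Store 3: 159×190/483 = 62.5466
  Grocery, Store 1: 191×158/483 = 62.4803
  Grocery, Store 2: 191×135/483 = 53.3851
  Grocery, Store 3: 191×190/483 = 75.1346
Contributions (O − E)²/E:
  (17 − 43.5072)²/43.5072 = 16.1498
  (82 − 37.1739)²/37.1739 = 54.0535
  (34 − 52.3188)²/52.3188 = 6.4141
  (67 − 52.0124)²/52.0124 = 4.3187
  (16 − 44.4410)²/44.4410 = 18.2014
  (76 − 62.5466)²/62.5466 = 2.8937
  (74 − 62.4803)²/62.4803 = 2.1239
  (37 − 53.3851)²/53.3851 = 5.0290
  (80 − 75.1346)²/75.1346 = 0.3151
χ² = 16.1498 + 54.0535 + 6.4141 + 4.3187 + 18.2014 + 2.8937 + 2.1239 + 5.0290 + 0.3151 = 109.499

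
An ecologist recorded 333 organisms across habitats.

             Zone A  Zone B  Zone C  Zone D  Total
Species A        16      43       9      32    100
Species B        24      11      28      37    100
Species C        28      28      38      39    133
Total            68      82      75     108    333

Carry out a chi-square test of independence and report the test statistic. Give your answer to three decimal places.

Grand total N = 333.
Expected counts (row total × column total / N):
  Species A, Zone A: 100×68/333 = 20.4204
  Species A, Zone B: 100×82/333 = 24.6246
  Species A, Zone C: 100×75/333 = 22.5225
  Species A, Zone D: 100×108/333 = 32.4324
  Species B, Zone A: 100×68/333 = 20.4204
  Species B, Zone B: 100×82/333 = 24.6246
  Species B, Zone C: 100×75/333 = 22.5225
  Species B, Zone D: 100×108/333 = 32.4324
  Species C, Zone A: 133×68/333 = 27.1592
  Species C, Zone B: 133×82/333 = 32.7508
  Species C, Zone C: 133×75/333 = 29.9550
  Species C, Zone D: 133×108/333 = 43.1351
Contributions (O − E)²/E:
  (16 − 20.4204)²/20.4204 = 0.9569
  (43 − 24.6246)²/24.6246 = 13.7121
  (9 − 22.5225)²/22.5225 = 8.1189
  (32 − 32.4324)²/32.4324 = 0.0058
  (24 − 20.4204)²/20.4204 = 0.6275
  (11 − 24.6246)²/24.6246 = 7.5384
  (28 − 22.5225)²/22.5225 = 1.3321
  (37 − 32.4324)²/32.4324 = 0.6433
  (28 − 27.1592)²/27.1592 = 0.0260
  (28 − 32.7508)²/32.7508 = 0.6891
  (38 − 29.9550)²/29.9550 = 2.1606
  (39 − 43.1351)²/43.1351 = 0.3964
χ² = 0.9569 + 13.7121 + 8.1189 + 0.0058 + 0.6275 + 7.5384 + 1.3321 + 0.6433 + 0.0260 + 0.6891 + 2.1606 + 0.3964 = 36.207

36.207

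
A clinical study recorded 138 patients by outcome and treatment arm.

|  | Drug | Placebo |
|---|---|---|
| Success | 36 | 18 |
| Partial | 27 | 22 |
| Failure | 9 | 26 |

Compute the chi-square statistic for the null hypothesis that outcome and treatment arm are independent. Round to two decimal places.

Row totals: 54, 49, 35. Column totals: 72, 66. Grand total N = 138.
Expected counts (row total × column total / N):
  Success, Drug: 54×72/138 = 28.174
  Success, Placebo: 54×66/138 = 25.826
  Partial, Drug: 49×72/138 = 25.565
  Partial, Placebo: 49×66/138 = 23.435
  Failure, Drug: 35×72/138 = 18.261
  Failure, Placebo: 35×66/138 = 16.739
Contributions (O − E)²/E:
  (36 − 28.174)²/28.174 = 2.1739
  (18 − 25.826)²/25.826 = 2.3715
  (27 − 25.565)²/25.565 = 0.0805
  (22 − 23.435)²/23.435 = 0.0879
  (9 − 18.261)²/18.261 = 4.6967
  (26 − 16.739)²/16.739 = 5.1237
χ² = 2.1739 + 2.3715 + 0.0805 + 0.0879 + 4.6967 + 5.1237 = 14.53

14.53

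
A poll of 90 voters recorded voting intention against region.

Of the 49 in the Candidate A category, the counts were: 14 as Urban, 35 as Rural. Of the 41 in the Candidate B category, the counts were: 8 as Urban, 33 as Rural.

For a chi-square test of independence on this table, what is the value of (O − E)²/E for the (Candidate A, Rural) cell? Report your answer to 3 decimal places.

0.110

Row total (Candidate A) = 49; column total (Rural) = 68; N = 90.
Expected count E = 49 × 68 / 90 = 37.0222.
Contribution = (O − E)²/E = (35 − 37.0222)² / 37.0222 = 0.110.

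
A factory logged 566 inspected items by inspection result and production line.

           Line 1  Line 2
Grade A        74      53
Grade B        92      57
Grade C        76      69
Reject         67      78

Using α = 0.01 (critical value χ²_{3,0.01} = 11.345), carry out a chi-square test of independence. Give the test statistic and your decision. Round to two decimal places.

Row totals: 127, 149, 145, 145. Column totals: 309, 257. Grand total N = 566.
Expected counts (row total × column total / N):
  Grade A, Line 1: 127×309/566 = 69.334
  Grade A, Line 2: 127×257/566 = 57.666
  Grade B, Line 1: 149×309/566 = 81.345
  Grade B, Line 2: 149×257/566 = 67.655
  Grade C, Line 1: 145×309/566 = 79.161
  Grade C, Line 2: 145×257/566 = 65.839
  Reject, Line 1: 145×309/566 = 79.161
  Reject, Line 2: 145×257/566 = 65.839
Contributions (O − E)²/E:
  (74 − 69.334)²/69.334 = 0.3140
  (53 − 57.666)²/57.666 = 0.3775
  (92 − 81.345)²/81.345 = 1.3956
  (57 − 67.655)²/67.655 = 1.6781
  (76 − 79.161)²/79.161 = 0.1262
  (69 − 65.839)²/65.839 = 0.1518
  (67 − 79.161)²/79.161 = 1.8682
  (78 − 65.839)²/65.839 = 2.2462
χ² = 0.3140 + 0.3775 + 1.3956 + 1.6781 + 0.1262 + 0.1518 + 1.8682 + 2.2462 = 8.16
df = (4−1)(2−1) = 3. Since 8.16 < 11.345, fail to reject the null hypothesis of independence at α = 0.01.

8.16; fail to reject H₀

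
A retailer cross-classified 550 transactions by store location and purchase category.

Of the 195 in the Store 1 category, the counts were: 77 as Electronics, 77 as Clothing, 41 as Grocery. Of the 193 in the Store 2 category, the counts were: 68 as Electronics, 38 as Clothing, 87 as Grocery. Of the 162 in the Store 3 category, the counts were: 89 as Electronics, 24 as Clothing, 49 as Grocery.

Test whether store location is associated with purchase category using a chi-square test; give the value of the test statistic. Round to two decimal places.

51.39

Row totals: 195, 193, 162. Column totals: 234, 139, 177. Grand total N = 550.
Expected counts (row total × column total / N):
  Store 1, Electronics: 195×234/550 = 82.964
  Store 1, Clothing: 195×139/550 = 49.282
  Store 1, Grocery: 195×177/550 = 62.755
  Store 2, Electronics: 193×234/550 = 82.113
  Store 2, Clothing: 193×139/550 = 48.776
  Store 2, Grocery: 193×177/550 = 62.111
  Store 3, Electronics: 162×234/550 = 68.924
  Store 3, Clothing: 162×139/550 = 40.942
  Store 3, Grocery: 162×177/550 = 52.135
Contributions (O − E)²/E:
  (77 − 82.964)²/82.964 = 0.4287
  (77 − 49.282)²/49.282 = 15.5896
  (41 − 62.755)²/62.755 = 7.5417
  (68 − 82.113)²/82.113 = 2.4256
  (38 − 48.776)²/48.776 = 2.3807
  (87 − 62.111)²/62.111 = 9.9735
  (89 − 68.924)²/68.924 = 5.8477
  (24 − 40.942)²/40.942 = 7.0107
  (49 − 52.135)²/52.135 = 0.1885
χ² = 0.4287 + 15.5896 + 7.5417 + 2.4256 + 2.3807 + 9.9735 + 5.8477 + 7.0107 + 0.1885 = 51.39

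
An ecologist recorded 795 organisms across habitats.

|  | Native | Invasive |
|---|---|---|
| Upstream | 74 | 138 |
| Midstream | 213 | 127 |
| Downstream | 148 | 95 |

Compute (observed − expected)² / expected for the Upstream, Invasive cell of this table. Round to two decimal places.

Row total (Upstream) = 212; column total (Invasive) = 360; N = 795.
Expected count E = 212 × 360 / 795 = 96.000.
Contribution = (O − E)²/E = (138 − 96.000)² / 96.000 = 18.38.

18.38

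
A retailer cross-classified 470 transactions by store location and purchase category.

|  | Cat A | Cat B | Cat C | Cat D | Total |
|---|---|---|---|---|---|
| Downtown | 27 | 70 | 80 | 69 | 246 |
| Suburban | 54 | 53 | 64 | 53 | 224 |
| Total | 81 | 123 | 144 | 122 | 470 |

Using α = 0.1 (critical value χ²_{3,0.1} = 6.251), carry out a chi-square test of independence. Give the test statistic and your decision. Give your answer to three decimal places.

Grand total N = 470.
Expected counts (row total × column total / N):
  Downtown, Cat A: 246×81/470 = 42.3957
  Downtown, Cat B: 246×123/470 = 64.3787
  Downtown, Cat C: 246×144/470 = 75.3702
  Downtown, Cat D: 246×122/470 = 63.8553
  Suburban, Cat A: 224×81/470 = 38.6043
  Suburban, Cat B: 224×123/470 = 58.6213
  Suburban, Cat C: 224×144/470 = 68.6298
  Suburban, Cat D: 224×122/470 = 58.1447
Contributions (O − E)²/E:
  (27 − 42.3957)²/42.3957 = 5.5908
  (70 − 64.3787)²/64.3787 = 0.4908
  (80 − 75.3702)²/75.3702 = 0.2844
  (69 − 63.8553)²/63.8553 = 0.4145
  (54 − 38.6043)²/38.6043 = 6.1399
  (53 − 58.6213)²/58.6213 = 0.5390
  (64 − 68.6298)²/68.6298 = 0.3123
  (53 − 58.1447)²/58.1447 = 0.4552
χ² = 5.5908 + 0.4908 + 0.2844 + 0.4145 + 6.1399 + 0.5390 + 0.3123 + 0.4552 = 14.227
df = (2−1)(4−1) = 3. Since 14.227 > 6.251, reject the null hypothesis of independence at α = 0.1.

14.227; reject H₀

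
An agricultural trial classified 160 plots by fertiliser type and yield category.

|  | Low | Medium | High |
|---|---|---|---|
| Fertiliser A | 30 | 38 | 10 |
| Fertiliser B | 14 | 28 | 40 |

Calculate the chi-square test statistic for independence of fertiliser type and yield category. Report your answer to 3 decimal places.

25.249

Row totals: 78, 82. Column totals: 44, 66, 50. Grand total N = 160.
Expected counts (row total × column total / N):
  Fertiliser A, Low: 78×44/160 = 21.4500
  Fertiliser A, Medium: 78×66/160 = 32.1750
  Fertiliser A, High: 78×50/160 = 24.3750
  Fertiliser B, Low: 82×44/160 = 22.5500
  Fertiliser B, Medium: 82×66/160 = 33.8250
  Fertiliser B, High: 82×50/160 = 25.6250
Contributions (O − E)²/E:
  (30 − 21.4500)²/21.4500 = 3.4080
  (38 − 32.1750)²/32.1750 = 1.0546
  (10 − 24.3750)²/24.3750 = 8.4776
  (14 − 22.5500)²/22.5500 = 3.2418
  (28 − 33.8250)²/33.8250 = 1.0031
  (40 − 25.6250)²/25.6250 = 8.0640
χ² = 3.4080 + 1.0546 + 8.4776 + 3.2418 + 1.0031 + 8.0640 = 25.249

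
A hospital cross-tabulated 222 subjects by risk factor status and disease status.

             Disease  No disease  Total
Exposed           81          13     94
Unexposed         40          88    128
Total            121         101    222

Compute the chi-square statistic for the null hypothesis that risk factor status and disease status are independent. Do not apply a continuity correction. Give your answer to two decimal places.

Grand total N = 222.
Expected counts (row total × column total / N):
  Exposed, Disease: 94×121/222 = 51.23423
  Exposed, No disease: 94×101/222 = 42.76577
  Unexposed, Disease: 128×121/222 = 69.76577
  Unexposed, No disease: 128×101/222 = 58.23423
Contributions (O − E)²/E:
  (81 − 51.23423)²/51.23423 = 17.2931
  (13 − 42.76577)²/42.76577 = 20.7175
  (40 − 69.76577)²/69.76577 = 12.6997
  (88 − 58.23423)²/58.23423 = 15.2144
χ² = 17.2931 + 20.7175 + 12.6997 + 15.2144 = 65.92

65.92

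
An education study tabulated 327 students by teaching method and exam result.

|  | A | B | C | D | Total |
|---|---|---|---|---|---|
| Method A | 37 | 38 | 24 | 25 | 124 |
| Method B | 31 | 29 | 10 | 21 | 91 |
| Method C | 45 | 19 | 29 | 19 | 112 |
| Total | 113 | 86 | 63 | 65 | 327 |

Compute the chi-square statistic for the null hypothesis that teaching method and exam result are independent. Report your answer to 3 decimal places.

Grand total N = 327.
Expected counts (row total × column total / N):
  Method A, A: 124×113/327 = 42.8502
  Method A, B: 124×86/327 = 32.6116
  Method A, C: 124×63/327 = 23.8899
  Method A, D: 124×65/327 = 24.6483
  Method B, A: 91×113/327 = 31.4465
  Method B, B: 91×86/327 = 23.9327
  Method B, C: 91×63/327 = 17.5321
  Method B, D: 91×65/327 = 18.0887
  Method C, A: 112×113/327 = 38.7034
  Method C, B: 112×86/327 = 29.4557
  Method C, C: 112×63/327 = 21.5780
  Method C, D: 112×65/327 = 22.2630
Contributions (O − E)²/E:
  (37 − 42.8502)²/42.8502 = 0.7987
  (38 − 32.6116)²/32.6116 = 0.8903
  (24 − 23.8899)²/23.8899 = 0.0005
  (25 − 24.6483)²/24.6483 = 0.0050
  (31 − 31.4465)²/31.4465 = 0.0063
  (29 − 23.9327)²/23.9327 = 1.0729
  (10 − 17.5321)²/17.5321 = 3.2359
  (21 − 18.0887)²/18.0887 = 0.4686
  (45 − 38.7034)²/38.7034 = 1.0244
  (19 − 29.4557)²/29.4557 = 3.7114
  (29 − 21.5780)²/21.5780 = 2.5529
  (19 − 22.2630)²/22.2630 = 0.4782
χ² = 0.7987 + 0.8903 + 0.0005 + 0.0050 + 0.0063 + 1.0729 + 3.2359 + 0.4686 + 1.0244 + 3.7114 + 2.5529 + 0.4782 = 14.245

14.245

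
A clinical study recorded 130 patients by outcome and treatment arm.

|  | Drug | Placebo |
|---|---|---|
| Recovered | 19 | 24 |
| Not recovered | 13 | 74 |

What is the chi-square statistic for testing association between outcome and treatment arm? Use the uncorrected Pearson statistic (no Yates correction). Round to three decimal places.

13.262

Row totals: 43, 87. Column totals: 32, 98. Grand total N = 130.
Expected counts (row total × column total / N):
  Recovered, Drug: 43×32/130 = 10.5846
  Recovered, Placebo: 43×98/130 = 32.4154
  Not recovered, Drug: 87×32/130 = 21.4154
  Not recovered, Placebo: 87×98/130 = 65.5846
Contributions (O − E)²/E:
  (19 − 10.5846)²/10.5846 = 6.6908
  (24 − 32.4154)²/32.4154 = 2.1847
  (13 − 21.4154)²/21.4154 = 3.3069
  (74 − 65.5846)²/65.5846 = 1.0798
χ² = 6.6908 + 2.1847 + 3.3069 + 1.0798 = 13.262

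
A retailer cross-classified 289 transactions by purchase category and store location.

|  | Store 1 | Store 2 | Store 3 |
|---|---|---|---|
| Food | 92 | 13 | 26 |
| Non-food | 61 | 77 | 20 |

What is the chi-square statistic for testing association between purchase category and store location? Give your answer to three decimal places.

Row totals: 131, 158. Column totals: 153, 90, 46. Grand total N = 289.
Expected counts (row total × column total / N):
  Food, Store 1: 131×153/289 = 69.3529
  Food, Store 2: 131×90/289 = 40.7958
  Food, Store 3: 131×46/289 = 20.8512
  Non-food, Store 1: 158×153/289 = 83.6471
  Non-food, Store 2: 158×90/289 = 49.2042
  Non-food, Store 3: 158×46/289 = 25.1488
Contributions (O − E)²/E:
  (92 − 69.3529)²/69.3529 = 7.3954
  (13 − 40.7958)²/40.7958 = 18.9384
  (26 − 20.8512)²/20.8512 = 1.2714
  (61 − 83.6471)²/83.6471 = 6.1316
  (77 − 49.2042)²/49.2042 = 15.7020
  (20 − 25.1488)²/25.1488 = 1.0541
χ² = 7.3954 + 18.9384 + 1.2714 + 6.1316 + 15.7020 + 1.0541 = 50.493

50.493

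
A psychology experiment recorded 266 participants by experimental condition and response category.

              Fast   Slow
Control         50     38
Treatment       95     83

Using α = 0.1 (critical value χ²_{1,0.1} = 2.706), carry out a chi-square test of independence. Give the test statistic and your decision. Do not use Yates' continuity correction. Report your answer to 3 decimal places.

0.282; fail to reject H₀

Row totals: 88, 178. Column totals: 145, 121. Grand total N = 266.
Expected counts (row total × column total / N):
  Control, Fast: 88×145/266 = 47.9699
  Control, Slow: 88×121/266 = 40.0301
  Treatment, Fast: 178×145/266 = 97.0301
  Treatment, Slow: 178×121/266 = 80.9699
Contributions (O − E)²/E:
  (50 − 47.9699)²/47.9699 = 0.0859
  (38 − 40.0301)²/40.0301 = 0.1030
  (95 − 97.0301)²/97.0301 = 0.0425
  (83 − 80.9699)²/80.9699 = 0.0509
χ² = 0.0859 + 0.1030 + 0.0425 + 0.0509 = 0.282
df = (2−1)(2−1) = 1. Since 0.282 < 2.706, fail to reject the null hypothesis of independence at α = 0.1.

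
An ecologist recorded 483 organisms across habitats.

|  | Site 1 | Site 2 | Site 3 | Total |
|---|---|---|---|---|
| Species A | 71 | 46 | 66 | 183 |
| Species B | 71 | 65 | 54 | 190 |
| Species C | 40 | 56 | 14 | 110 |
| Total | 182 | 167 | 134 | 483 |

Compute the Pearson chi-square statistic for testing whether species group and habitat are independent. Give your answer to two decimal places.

Grand total N = 483.
Expected counts (row total × column total / N):
  Species A, Site 1: 183×182/483 = 68.957
  Species A, Site 2: 183×167/483 = 63.273
  Species A, Site 3: 183×134/483 = 50.770
  Species B, Site 1: 190×182/483 = 71.594
  Species B, Site 2: 190×167/483 = 65.694
  Species B, Site 3: 190×134/483 = 52.712
  Species C, Site 1: 110×182/483 = 41.449
  Species C, Site 2: 110×167/483 = 38.033
  Species C, Site 3: 110×134/483 = 30.518
Contributions (O − E)²/E:
  (71 − 68.957)²/68.957 = 0.0605
  (46 − 63.273)²/63.273 = 4.7154
  (66 − 50.770)²/50.770 = 4.5687
  (71 − 71.594)²/71.594 = 0.0049
  (65 − 65.694)²/65.694 = 0.0073
  (54 − 52.712)²/52.712 = 0.0315
  (40 − 41.449)²/41.449 = 0.0507
  (56 − 38.033)²/38.033 = 8.4877
  (14 − 30.518)²/30.518 = 8.9404
χ² = 0.0605 + 4.7154 + 4.5687 + 0.0049 + 0.0073 + 0.0315 + 0.0507 + 8.4877 + 8.9404 = 26.87

26.87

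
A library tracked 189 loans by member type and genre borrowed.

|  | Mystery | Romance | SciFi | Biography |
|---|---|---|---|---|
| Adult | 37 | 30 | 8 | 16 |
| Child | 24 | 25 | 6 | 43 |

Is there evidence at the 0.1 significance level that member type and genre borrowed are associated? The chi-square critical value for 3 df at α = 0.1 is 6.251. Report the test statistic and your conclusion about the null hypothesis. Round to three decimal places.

Row totals: 91, 98. Column totals: 61, 55, 14, 59. Grand total N = 189.
Expected counts (row total × column total / N):
  Adult, Mystery: 91×61/189 = 29.3704
  Adult, Romance: 91×55/189 = 26.4815
  Adult, SciFi: 91×14/189 = 6.7407
  Adult, Biography: 91×59/189 = 28.4074
  Child, Mystery: 98×61/189 = 31.6296
  Child, Romance: 98×55/189 = 28.5185
  Child, SciFi: 98×14/189 = 7.2593
  Child, Biography: 98×59/189 = 30.5926
Contributions (O − E)²/E:
  (37 − 29.3704)²/29.3704 = 1.9820
  (30 − 26.4815)²/26.4815 = 0.4675
  (8 − 6.7407)²/6.7407 = 0.2353
  (16 − 28.4074)²/28.4074 = 5.4191
  (24 − 31.6296)²/31.6296 = 1.8404
  (25 − 28.5185)²/28.5185 = 0.4341
  (6 − 7.2593)²/7.2593 = 0.2185
  (43 − 30.5926)²/30.5926 = 5.0321
χ² = 1.9820 + 0.4675 + 0.2353 + 5.4191 + 1.8404 + 0.4341 + 0.2185 + 5.0321 = 15.629
df = (2−1)(4−1) = 3. Since 15.629 > 6.251, reject the null hypothesis of independence at α = 0.1.

15.629; reject H₀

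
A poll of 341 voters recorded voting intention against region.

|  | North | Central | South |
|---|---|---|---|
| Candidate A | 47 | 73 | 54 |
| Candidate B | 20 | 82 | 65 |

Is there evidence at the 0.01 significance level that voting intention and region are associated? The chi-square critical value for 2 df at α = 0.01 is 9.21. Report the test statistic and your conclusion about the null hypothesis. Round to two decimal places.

12.28; reject H₀

Row totals: 174, 167. Column totals: 67, 155, 119. Grand total N = 341.
Expected counts (row total × column total / N):
  Candidate A, North: 174×67/341 = 34.188
  Candidate A, Central: 174×155/341 = 79.091
  Candidate A, South: 174×119/341 = 60.721
  Candidate B, North: 167×67/341 = 32.812
  Candidate B, Central: 167×155/341 = 75.909
  Candidate B, South: 167×119/341 = 58.279
Contributions (O − E)²/E:
  (47 − 34.188)²/34.188 = 4.8013
  (73 − 79.091)²/79.091 = 0.4691
  (54 − 60.721)²/60.721 = 0.7439
  (20 − 32.812)²/32.812 = 5.0027
  (82 − 75.909)²/75.909 = 0.4887
  (65 − 58.279)²/58.279 = 0.7751
χ² = 4.8013 + 0.4691 + 0.7439 + 5.0027 + 0.4887 + 0.7751 = 12.28
df = (2−1)(3−1) = 2. Since 12.28 > 9.21, reject the null hypothesis of independence at α = 0.01.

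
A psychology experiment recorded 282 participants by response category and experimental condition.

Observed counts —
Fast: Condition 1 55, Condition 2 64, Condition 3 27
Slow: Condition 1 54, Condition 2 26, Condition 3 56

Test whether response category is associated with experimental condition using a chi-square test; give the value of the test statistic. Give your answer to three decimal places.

25.864

Row totals: 146, 136. Column totals: 109, 90, 83. Grand total N = 282.
Expected counts (row total × column total / N):
  Fast, Condition 1: 146×109/282 = 56.4326
  Fast, Condition 2: 146×90/282 = 46.5957
  Fast, Condition 3: 146×83/282 = 42.9716
  Slow, Condition 1: 136×109/282 = 52.5674
  Slow, Condition 2: 136×90/282 = 43.4043
  Slow, Condition 3: 136×83/282 = 40.0284
Contributions (O − E)²/E:
  (55 − 56.4326)²/56.4326 = 0.0364
  (64 − 46.5957)²/46.5957 = 6.5008
  (27 − 42.9716)²/42.9716 = 5.9363
  (54 − 52.5674)²/52.5674 = 0.0390
  (26 − 43.4043)²/43.4043 = 6.9788
  (56 − 40.0284)²/40.0284 = 6.3728
χ² = 0.0364 + 6.5008 + 5.9363 + 0.0390 + 6.9788 + 6.3728 = 25.864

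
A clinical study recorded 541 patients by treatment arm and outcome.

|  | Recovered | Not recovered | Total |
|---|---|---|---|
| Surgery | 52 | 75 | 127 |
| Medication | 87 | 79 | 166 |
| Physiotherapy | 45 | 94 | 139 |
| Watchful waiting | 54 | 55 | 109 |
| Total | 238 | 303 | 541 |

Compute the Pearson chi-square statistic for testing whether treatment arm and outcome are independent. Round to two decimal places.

14.23

Grand total N = 541.
Expected counts (row total × column total / N):
  Surgery, Recovered: 127×238/541 = 55.871
  Surgery, Not recovered: 127×303/541 = 71.129
  Medication, Recovered: 166×238/541 = 73.028
  Medication, Not recovered: 166×303/541 = 92.972
  Physiotherapy, Recovered: 139×238/541 = 61.150
  Physiotherapy, Not recovered: 139×303/541 = 77.850
  Watchful waiting, Recovered: 109×238/541 = 47.952
  Watchful waiting, Not recovered: 109×303/541 = 61.048
Contributions (O − E)²/E:
  (52 − 55.871)²/55.871 = 0.2682
  (75 − 71.129)²/71.129 = 0.2107
  (87 − 73.028)²/73.028 = 2.6732
  (79 − 92.972)²/92.972 = 2.0997
  (45 − 61.150)²/61.150 = 4.2653
  (94 − 77.850)²/77.850 = 3.3503
  (54 − 47.952)²/47.952 = 0.7628
  (55 − 61.048)²/61.048 = 0.5992
χ² = 0.2682 + 0.2107 + 2.6732 + 2.0997 + 4.2653 + 3.3503 + 0.7628 + 0.5992 = 14.23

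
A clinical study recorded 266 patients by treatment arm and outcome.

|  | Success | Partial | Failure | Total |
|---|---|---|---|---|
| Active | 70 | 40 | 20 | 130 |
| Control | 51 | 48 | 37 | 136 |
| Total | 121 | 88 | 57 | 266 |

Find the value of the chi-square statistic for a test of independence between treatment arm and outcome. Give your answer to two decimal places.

Grand total N = 266.
Expected counts (row total × column total / N):
  Active, Success: 130×121/266 = 59.135
  Active, Partial: 130×88/266 = 43.008
  Active, Failure: 130×57/266 = 27.857
  Control, Success: 136×121/266 = 61.865
  Control, Partial: 136×88/266 = 44.992
  Control, Failure: 136×57/266 = 29.143
Contributions (O − E)²/E:
  (70 − 59.135)²/59.135 = 1.9962
  (40 − 43.008)²/43.008 = 0.2104
  (20 − 27.857)²/27.857 = 2.2160
  (51 − 61.865)²/61.865 = 1.9082
  (48 − 44.992)²/44.992 = 0.2011
  (37 − 29.143)²/29.143 = 2.1183
χ² = 1.9962 + 0.2104 + 2.2160 + 1.9082 + 0.2011 + 2.1183 = 8.65

8.65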